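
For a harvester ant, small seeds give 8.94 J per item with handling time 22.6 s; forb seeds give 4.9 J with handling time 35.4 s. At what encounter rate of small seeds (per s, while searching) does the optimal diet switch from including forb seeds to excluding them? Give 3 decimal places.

0.024 per s

The zero-one rule: include forb seeds iff E₂/h₂ > λE₁/(1+λh₁). Equality gives the switch point.
λE₁h₂ = E₂ + λE₂h₁ ⇒ λ = E₂/(E₁h₂ − E₂h₁) = 4.9/(316.5 − 110.7) = 0.02382 per s.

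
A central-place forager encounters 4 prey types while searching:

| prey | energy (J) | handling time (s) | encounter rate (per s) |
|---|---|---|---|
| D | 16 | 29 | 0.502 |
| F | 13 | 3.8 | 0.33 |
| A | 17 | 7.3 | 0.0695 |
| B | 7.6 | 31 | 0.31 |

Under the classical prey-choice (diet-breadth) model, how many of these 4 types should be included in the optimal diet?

Profitabilities (E/h, J/s): F 3.42, A 2.33, D 0.552, B 0.245. Add prey in this order while the next type's profitability exceeds the intake rate on those already taken.
Rate on top 1: 1.903. A: 2.33 > 1.903 → include.
Rate on top 2: 1.981. D: 0.552 < 1.981 → exclude; stop.
Optimal diet: F, A — 2 of 4 types.

2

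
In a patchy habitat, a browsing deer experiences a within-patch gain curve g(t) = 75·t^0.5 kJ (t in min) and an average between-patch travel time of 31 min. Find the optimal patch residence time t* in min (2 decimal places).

Optimal t* satisfies g'(t*) = g(t*)/(T + t*).
g'(t) = 0.5·75·t^-0.5. Setting 0.5·75·t^-0.5 = 75·t^0.5/(31+t) gives 0.5(31+t) = t, so 0.50·t = 0.5×31.
t* = 0.5×31/0.50 = 31 min.

31.00 min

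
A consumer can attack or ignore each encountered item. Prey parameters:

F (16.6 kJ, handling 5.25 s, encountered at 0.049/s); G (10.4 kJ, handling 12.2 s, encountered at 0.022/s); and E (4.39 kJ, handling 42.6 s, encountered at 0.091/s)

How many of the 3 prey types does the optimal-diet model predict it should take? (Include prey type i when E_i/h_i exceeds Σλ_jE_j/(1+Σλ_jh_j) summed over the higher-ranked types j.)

E/h in descending order: F 3.16, G 0.852, E 0.103 kJ/s. The optimal diet is the largest prefix of this list for which every included type satisfies E_i/h_i > R on the types above it.
Rate on top 1: 0.647. G: 0.852 > 0.647 → include.
Rate on top 2: 0.6831. E: 0.103 < 0.6831 → exclude; stop.
Optimal diet: F, G — 2 of 3 types.

2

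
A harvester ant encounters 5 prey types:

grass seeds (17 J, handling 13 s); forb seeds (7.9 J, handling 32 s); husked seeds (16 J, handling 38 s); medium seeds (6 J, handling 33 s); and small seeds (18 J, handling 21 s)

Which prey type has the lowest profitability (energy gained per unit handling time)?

In descending order of E/h:
grass seeds: 17/13 = 1.31 J/s
small seeds: 18/21 = 0.857 J/s
husked seeds: 16/38 = 0.421 J/s
forb seeds: 7.9/32 = 0.247 J/s
medium seeds: 6/33 = 0.182 J/s

medium seeds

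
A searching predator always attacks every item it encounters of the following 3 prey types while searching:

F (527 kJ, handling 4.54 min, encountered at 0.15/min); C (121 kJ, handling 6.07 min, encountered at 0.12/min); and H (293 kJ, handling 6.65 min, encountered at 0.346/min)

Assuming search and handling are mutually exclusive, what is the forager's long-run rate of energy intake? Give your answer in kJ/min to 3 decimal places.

41.388 kJ/min

R = (0.15×527 + 0.12×121 + 0.346×293) / (1 + 0.15×4.54 + 0.12×6.07 + 0.346×6.65) = 194.9/4.71 = 41.39 kJ/min.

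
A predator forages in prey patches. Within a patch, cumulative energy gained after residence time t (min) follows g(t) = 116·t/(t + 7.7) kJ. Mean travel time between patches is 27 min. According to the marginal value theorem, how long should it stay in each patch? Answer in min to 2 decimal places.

By the marginal value theorem, leave when the instantaneous gain rate g'(t) equals the habitat-wide average g(t)/(T + t).
g'(t) = 116·7.7/(t + 7.7)². Setting 116·7.7/(t+7.7)² = 116t/[(t+7.7)(27+t)] gives 7.7(27+t) = t(t+7.7), so t² = 7.7×27 = 207.9.
t* = √207.9 = 14.42 min.

14.42 min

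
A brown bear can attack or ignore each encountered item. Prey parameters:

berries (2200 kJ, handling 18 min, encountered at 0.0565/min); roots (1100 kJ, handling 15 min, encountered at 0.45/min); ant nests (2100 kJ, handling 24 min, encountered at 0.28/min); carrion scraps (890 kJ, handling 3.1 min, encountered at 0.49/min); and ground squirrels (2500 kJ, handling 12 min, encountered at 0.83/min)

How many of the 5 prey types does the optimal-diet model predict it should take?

Rank by E/h (kJ/min): carrion scraps 287, ground squirrels 208, berries 122, ant nests 87.5, roots 73.3. Include each in turn until the next type's E/h falls below the running intake rate.
Rate on top 1: 173.1. ground squirrels: 208 > 173.1 → include.
Rate on top 2: 201.2. berries: 122 < 201.2 → exclude; stop.
Optimal diet: carrion scraps, ground squirrels — 2 of 5 types.

2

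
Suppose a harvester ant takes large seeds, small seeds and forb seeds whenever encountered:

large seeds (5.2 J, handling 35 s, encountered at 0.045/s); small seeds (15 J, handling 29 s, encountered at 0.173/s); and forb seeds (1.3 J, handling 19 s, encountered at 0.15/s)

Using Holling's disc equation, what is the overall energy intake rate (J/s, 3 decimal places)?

R = (0.045×5.2 + 0.173×15 + 0.15×1.3) / (1 + 0.045×35 + 0.173×29 + 0.15×19) = 3.024/10.44 = 0.2896 J/s.

0.290 J/s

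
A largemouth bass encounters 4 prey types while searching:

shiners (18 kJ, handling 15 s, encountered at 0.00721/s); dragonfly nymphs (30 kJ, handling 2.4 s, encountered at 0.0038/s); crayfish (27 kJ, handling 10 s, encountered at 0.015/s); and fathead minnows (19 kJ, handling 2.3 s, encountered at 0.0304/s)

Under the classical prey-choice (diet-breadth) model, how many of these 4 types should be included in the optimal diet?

4

Rank by E/h (kJ/s): dragonfly nymphs 12.5, fathead minnows 8.26, crayfish 2.7, shiners 1.2. Include each in turn until the next type's E/h falls below the running intake rate.
Rate on top 1: 0.113. fathead minnows: 8.26 > 0.113 → include.
Rate on top 2: 0.6409. crayfish: 2.7 > 0.6409 → include.
Rate on top 3: 0.8922. shiners: 1.2 > 0.8922 → include.
Optimal diet: dragonfly nymphs, fathead minnows, crayfish, shiners — 4 of 4 types.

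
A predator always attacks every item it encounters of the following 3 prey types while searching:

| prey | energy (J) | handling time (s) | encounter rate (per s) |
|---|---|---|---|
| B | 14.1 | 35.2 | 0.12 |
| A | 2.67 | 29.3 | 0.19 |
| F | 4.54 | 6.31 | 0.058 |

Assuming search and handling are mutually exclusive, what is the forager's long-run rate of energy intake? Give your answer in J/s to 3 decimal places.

0.221 J/s

R = Σλ_iE_i / (1 + Σλ_ih_i)
Numerator: 0.12×14.1 + 0.19×2.67 + 0.058×4.54 = 2.463
Denominator: 1 + 0.12×35.2 + 0.19×29.3 + 0.058×6.31 = 11.16
R = 2.463/11.16 = 0.2207 J/s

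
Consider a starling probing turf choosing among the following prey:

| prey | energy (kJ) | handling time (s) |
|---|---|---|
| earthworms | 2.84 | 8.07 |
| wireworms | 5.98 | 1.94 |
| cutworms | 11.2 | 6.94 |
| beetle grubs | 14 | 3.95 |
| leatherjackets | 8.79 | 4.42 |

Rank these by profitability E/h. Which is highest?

In descending order of E/h:
beetle grubs: 14/3.95 = 3.54 kJ/s
wireworms: 5.98/1.94 = 3.08 kJ/s
leatherjackets: 8.79/4.42 = 1.99 kJ/s
cutworms: 11.2/6.94 = 1.61 kJ/s
earthworms: 2.84/8.07 = 0.352 kJ/s

beetle grubs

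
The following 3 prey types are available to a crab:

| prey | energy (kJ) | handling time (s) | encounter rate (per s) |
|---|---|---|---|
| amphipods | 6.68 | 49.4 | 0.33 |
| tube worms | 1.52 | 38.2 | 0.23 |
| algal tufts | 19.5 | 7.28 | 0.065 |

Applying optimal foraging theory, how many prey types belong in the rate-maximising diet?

1

E/h in descending order: algal tufts 2.68, amphipods 0.135, tube worms 0.0398 kJ/s. The optimal diet is the largest prefix of this list for which every included type satisfies E_i/h_i > R on the types above it.
Rate on top 1: 0.8604. amphipods: 0.135 < 0.8604 → exclude; stop.
Optimal diet: algal tufts — 1 of 3 types.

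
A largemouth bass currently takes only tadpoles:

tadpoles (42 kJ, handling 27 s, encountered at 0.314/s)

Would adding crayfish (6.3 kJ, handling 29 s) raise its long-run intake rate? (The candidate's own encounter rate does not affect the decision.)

No

Current rate: (0.314×42)/(1 + 0.314×27) = 1.391 kJ/s.
Profitability of crayfish: 6.3/29 = 0.2172 kJ/s.
Since 0.2172 < R, time spent handling crayfish is better spent searching.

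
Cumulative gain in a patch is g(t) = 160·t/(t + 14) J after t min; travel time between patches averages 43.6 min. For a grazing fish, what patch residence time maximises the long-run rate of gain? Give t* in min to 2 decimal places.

By the marginal value theorem, leave when the instantaneous gain rate g'(t) equals the habitat-wide average g(t)/(T + t).
g'(t) = 160·14/(t + 14)². Setting 160·14/(t+14)² = 160t/[(t+14)(43.6+t)] gives 14(43.6+t) = t(t+14), so t² = 14×43.6 = 610.4.
t* = √610.4 = 24.71 min.

24.71 min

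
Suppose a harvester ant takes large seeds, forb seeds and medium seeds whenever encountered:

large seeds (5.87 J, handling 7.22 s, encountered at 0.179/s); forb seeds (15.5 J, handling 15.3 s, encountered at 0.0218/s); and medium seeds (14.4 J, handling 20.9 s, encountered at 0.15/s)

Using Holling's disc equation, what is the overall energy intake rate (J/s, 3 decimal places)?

0.616 J/s

R = Σλ_iE_i / (1 + Σλ_ih_i)
Numerator: 0.179×5.87 + 0.0218×15.5 + 0.15×14.4 = 3.549
Denominator: 1 + 0.179×7.22 + 0.0218×15.3 + 0.15×20.9 = 5.761
R = 3.549/5.761 = 0.616 J/s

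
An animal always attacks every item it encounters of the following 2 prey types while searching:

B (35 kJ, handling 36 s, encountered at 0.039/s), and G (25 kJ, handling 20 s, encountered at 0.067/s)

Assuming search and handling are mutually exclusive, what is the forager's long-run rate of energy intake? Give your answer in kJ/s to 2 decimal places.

0.81 kJ/s

R = (0.039×35 + 0.067×25) / (1 + 0.039×36 + 0.067×20) = 3.04/3.744 = 0.812 kJ/s.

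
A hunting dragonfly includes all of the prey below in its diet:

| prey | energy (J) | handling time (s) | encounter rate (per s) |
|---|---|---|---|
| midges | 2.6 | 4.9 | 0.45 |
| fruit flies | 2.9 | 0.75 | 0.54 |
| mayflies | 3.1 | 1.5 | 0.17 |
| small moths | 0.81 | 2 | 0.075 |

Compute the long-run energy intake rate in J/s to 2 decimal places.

0.83 J/s

R = Σλ_iE_i / (1 + Σλ_ih_i)
Numerator: 0.45×2.6 + 0.54×2.9 + 0.17×3.1 + 0.075×0.81 = 3.324
Denominator: 1 + 0.45×4.9 + 0.54×0.75 + 0.17×1.5 + 0.075×2 = 4.015
R = 3.324/4.015 = 0.8278 J/s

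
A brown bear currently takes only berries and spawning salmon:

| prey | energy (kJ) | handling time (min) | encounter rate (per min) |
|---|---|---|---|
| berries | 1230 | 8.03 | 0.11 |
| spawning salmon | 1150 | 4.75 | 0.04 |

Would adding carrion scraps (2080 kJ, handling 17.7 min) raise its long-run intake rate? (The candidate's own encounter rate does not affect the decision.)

Yes

Intake rate on the current diet: R = (0.11×1230 + 0.04×1150) / (1 + 0.11×8.03 + 0.04×4.75) = 181.3/2.073 = 87.45 kJ/min.
carrion scraps: E/h = 2080/17.7 = 117.5 kJ/min.
Since 117.5 > R, including carrion scraps increases the long-run rate.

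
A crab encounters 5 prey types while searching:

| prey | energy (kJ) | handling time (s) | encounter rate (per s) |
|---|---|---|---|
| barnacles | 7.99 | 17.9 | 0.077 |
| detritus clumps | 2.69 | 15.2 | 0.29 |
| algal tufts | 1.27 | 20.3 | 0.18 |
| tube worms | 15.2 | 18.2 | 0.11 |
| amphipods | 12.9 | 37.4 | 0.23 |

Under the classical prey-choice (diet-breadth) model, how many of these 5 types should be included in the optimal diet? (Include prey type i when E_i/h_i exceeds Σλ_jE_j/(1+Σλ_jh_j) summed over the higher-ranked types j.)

Rank by E/h (kJ/s): tube worms 0.835, barnacles 0.446, amphipods 0.345, detritus clumps 0.177, algal tufts 0.0626. Include each in turn until the next type's E/h falls below the running intake rate.
Rate on top 1: 0.557. barnacles: 0.446 < 0.557 → exclude; stop.
Optimal diet: tube worms — 1 of 5 types.

1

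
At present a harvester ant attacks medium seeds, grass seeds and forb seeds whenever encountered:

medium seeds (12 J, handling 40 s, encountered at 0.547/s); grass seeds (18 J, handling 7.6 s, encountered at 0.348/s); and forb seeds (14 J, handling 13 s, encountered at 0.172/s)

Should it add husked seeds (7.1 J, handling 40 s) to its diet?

Current rate: (0.547×12 + 0.348×18 + 0.172×14)/(1 + 0.547×40 + 0.348×7.6 + 0.172×13) = 0.5488 J/s.
husked seeds: E/h = 7.1/40 = 0.1775 J/s.
Since 0.1775 < R, time spent handling husked seeds is better spent searching.

No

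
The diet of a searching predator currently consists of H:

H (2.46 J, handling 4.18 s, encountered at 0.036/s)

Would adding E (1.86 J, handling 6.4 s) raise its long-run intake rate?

Intake rate on the current diet: R = (0.036×2.46) / (1 + 0.036×4.18) = 0.08856/1.15 = 0.07698 J/s.
Profitability of E: 1.86/6.4 = 0.2906 J/s.
Since 0.2906 > R, including E increases the long-run rate.

Yes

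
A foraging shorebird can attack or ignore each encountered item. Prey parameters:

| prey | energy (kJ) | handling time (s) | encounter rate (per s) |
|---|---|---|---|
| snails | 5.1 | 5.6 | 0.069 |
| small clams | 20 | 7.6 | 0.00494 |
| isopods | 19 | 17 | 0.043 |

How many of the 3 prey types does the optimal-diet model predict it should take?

Profitabilities (E/h, kJ/s): small clams 2.63, isopods 1.12, snails 0.911. Add prey in this order while the next type's profitability exceeds the intake rate on those already taken.
Rate on top 1: 0.09522. isopods: 1.12 > 0.09522 → include.
Rate on top 2: 0.5178. snails: 0.911 > 0.5178 → include.
Optimal diet: small clams, isopods, snails — 3 of 3 types.

3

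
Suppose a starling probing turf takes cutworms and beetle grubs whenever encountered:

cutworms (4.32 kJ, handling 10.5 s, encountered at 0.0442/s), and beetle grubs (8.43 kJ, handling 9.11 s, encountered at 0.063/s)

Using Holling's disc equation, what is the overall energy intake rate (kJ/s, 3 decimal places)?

Energy encountered per unit search time: 0.0442×4.32 + 0.063×8.43 = 0.722 kJ/s.
Handling time per unit search time: 0.0442×10.5 + 0.063×9.11 = 1.038.
Rate = 0.722/(1 + 1.038) = 0.3543 kJ/s.

0.354 kJ/s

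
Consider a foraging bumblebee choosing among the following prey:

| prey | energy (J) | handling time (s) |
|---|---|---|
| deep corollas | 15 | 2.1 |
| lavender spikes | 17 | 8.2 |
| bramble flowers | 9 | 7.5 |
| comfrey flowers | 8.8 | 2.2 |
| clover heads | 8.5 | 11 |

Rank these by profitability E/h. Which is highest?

deep corollas

In descending order of E/h:
deep corollas: 15/2.1 = 7.14 J/s
comfrey flowers: 8.8/2.2 = 4 J/s
lavender spikes: 17/8.2 = 2.07 J/s
bramble flowers: 9/7.5 = 1.2 J/s
clover heads: 8.5/11 = 0.773 J/s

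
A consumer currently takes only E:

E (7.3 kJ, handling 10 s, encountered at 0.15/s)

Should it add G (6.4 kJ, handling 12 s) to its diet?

On E alone, R = ΣλE/(1+Σλh) = 1.095/2.5 = 0.438 kJ/s.
G: E/h = 6.4/12 = 0.5333 kJ/s.
Since 0.5333 > R, including G increases the long-run rate.

Yes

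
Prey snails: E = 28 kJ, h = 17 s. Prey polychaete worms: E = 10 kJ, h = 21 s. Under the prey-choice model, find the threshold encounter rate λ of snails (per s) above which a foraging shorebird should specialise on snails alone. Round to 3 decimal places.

0.024 per s

Drop polychaete worms once their profitability E₂/h₂ falls below the rate achievable on snails alone: E₂/h₂ = λE₁/(1 + λh₁).
Solve for λ: λE₁h₂ = E₂(1 + λh₁) → λ(E₁h₂ − E₂h₁) = E₂ → λ = E₂/(E₁h₂ − E₂h₁).
λ = 10/(28×21 − 10×17) = 10/418 = 0.02392 per s.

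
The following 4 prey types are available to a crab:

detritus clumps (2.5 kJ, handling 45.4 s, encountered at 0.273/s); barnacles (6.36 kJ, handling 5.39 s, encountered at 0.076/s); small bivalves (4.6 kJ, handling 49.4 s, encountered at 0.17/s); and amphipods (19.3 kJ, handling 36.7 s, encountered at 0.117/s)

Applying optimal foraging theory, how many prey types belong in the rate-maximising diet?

E/h in descending order: barnacles 1.18, amphipods 0.526, small bivalves 0.0931, detritus clumps 0.0551 kJ/s. The optimal diet is the largest prefix of this list for which every included type satisfies E_i/h_i > R on the types above it.
Rate on top 1: 0.3429. amphipods: 0.526 > 0.3429 → include.
Rate on top 2: 0.4807. small bivalves: 0.0931 < 0.4807 → exclude; stop.
Optimal diet: barnacles, amphipods — 2 of 4 types.

2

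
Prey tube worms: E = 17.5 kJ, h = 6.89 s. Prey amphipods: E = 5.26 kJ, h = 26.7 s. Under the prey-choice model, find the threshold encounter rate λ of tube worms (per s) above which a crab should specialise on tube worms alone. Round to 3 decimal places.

Drop amphipods once their profitability E₂/h₂ falls below the rate achievable on tube worms alone: E₂/h₂ = λE₁/(1 + λh₁).
Solve for λ: λE₁h₂ = E₂(1 + λh₁) → λ(E₁h₂ − E₂h₁) = E₂ → λ = E₂/(E₁h₂ − E₂h₁).
λ = 5.26/(17.5×26.7 − 5.26×6.89) = 5.26/431 = 0.0122 per s.

0.012 per s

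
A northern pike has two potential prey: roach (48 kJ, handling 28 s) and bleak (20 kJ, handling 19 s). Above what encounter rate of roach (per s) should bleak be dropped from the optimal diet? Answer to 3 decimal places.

The zero-one rule: include bleak iff E₂/h₂ > λE₁/(1+λh₁). Equality gives the switch point.
λE₁h₂ = E₂ + λE₂h₁ ⇒ λ = E₂/(E₁h₂ − E₂h₁) = 20/(912 − 560) = 0.05682 per s.

0.057 per s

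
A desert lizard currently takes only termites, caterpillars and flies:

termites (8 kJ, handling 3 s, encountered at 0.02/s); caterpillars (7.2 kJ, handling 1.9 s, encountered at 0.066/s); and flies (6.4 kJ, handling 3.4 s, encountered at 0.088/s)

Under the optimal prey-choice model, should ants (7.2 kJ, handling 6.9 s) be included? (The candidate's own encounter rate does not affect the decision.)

Yes

Current rate: (0.02×8 + 0.066×7.2 + 0.088×6.4)/(1 + 0.02×3 + 0.066×1.9 + 0.088×3.4) = 0.8072 kJ/s.
Profitability of ants: 7.2/6.9 = 1.043 kJ/s.
Since 1.043 > R, including ants increases the long-run rate.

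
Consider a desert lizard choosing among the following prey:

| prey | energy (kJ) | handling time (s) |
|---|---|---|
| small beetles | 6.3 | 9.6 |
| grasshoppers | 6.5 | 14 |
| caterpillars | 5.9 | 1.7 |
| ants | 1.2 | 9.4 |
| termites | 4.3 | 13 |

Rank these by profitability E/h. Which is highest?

Profitability E/h (kJ/s): small beetles = 6.3/9.6 = 0.656, grasshoppers = 6.5/14 = 0.464, caterpillars = 5.9/1.7 = 3.47, ants = 1.2/9.4 = 0.128, termites = 4.3/13 = 0.331.
Ranked: caterpillars > small beetles > grasshoppers > termites > ants.

caterpillars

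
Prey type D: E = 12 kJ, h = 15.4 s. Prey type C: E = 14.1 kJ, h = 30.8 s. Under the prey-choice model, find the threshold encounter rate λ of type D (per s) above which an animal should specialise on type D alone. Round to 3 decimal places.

Drop type C once their profitability E₂/h₂ falls below the rate achievable on type D alone: E₂/h₂ = λE₁/(1 + λh₁).
Solve for λ: λE₁h₂ = E₂(1 + λh₁) → λ(E₁h₂ − E₂h₁) = E₂ → λ = E₂/(E₁h₂ − E₂h₁).
λ = 14.1/(12×30.8 − 14.1×15.4) = 14.1/152.5 = 0.09248 per s.

0.092 per s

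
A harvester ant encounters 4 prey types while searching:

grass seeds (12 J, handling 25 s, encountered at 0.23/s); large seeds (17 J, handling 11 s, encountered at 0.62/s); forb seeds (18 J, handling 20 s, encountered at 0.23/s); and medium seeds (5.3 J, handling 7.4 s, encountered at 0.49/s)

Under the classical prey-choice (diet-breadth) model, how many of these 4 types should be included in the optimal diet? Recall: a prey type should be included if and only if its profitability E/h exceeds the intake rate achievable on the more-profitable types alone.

1

E/h in descending order: large seeds 1.55, forb seeds 0.9, medium seeds 0.716, grass seeds 0.48 J/s. The optimal diet is the largest prefix of this list for which every included type satisfies E_i/h_i > R on the types above it.
Rate on top 1: 1.348. forb seeds: 0.9 < 1.348 → exclude; stop.
Optimal diet: large seeds — 1 of 4 types.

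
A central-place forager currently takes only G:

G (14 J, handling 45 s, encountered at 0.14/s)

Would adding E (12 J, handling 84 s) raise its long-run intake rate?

Current rate: (0.14×14)/(1 + 0.14×45) = 0.2685 J/s.
E: E/h = 12/84 = 0.1429 J/s.
0.1429 < 0.2685, so adding E would lower the average — exclude it.

No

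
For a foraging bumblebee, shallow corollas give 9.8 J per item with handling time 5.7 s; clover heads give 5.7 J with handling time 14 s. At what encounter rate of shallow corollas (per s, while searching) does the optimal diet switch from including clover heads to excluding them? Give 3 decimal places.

Drop clover heads once their profitability E₂/h₂ falls below the rate achievable on shallow corollas alone: E₂/h₂ = λE₁/(1 + λh₁).
Solve for λ: λE₁h₂ = E₂(1 + λh₁) → λ(E₁h₂ − E₂h₁) = E₂ → λ = E₂/(E₁h₂ − E₂h₁).
λ = 5.7/(9.8×14 − 5.7×5.7) = 5.7/104.7 = 0.05444 per s.

0.054 per s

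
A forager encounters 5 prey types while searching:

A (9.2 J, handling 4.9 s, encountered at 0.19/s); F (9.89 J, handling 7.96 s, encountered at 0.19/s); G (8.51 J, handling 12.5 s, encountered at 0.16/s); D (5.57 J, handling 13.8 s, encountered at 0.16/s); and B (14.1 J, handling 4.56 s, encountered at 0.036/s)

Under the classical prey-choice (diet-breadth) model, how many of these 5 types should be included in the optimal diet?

Rank by E/h (J/s): B 3.09, A 1.88, F 1.24, G 0.681, D 0.404. Include each in turn until the next type's E/h falls below the running intake rate.
Rate on top 1: 0.436. A: 1.88 > 0.436 → include.
Rate on top 2: 1.077. F: 1.24 > 1.077 → include.
Rate on top 3: 1.146. G: 0.681 < 1.146 → exclude; stop.
Optimal diet: B, A, F — 3 of 5 types.

3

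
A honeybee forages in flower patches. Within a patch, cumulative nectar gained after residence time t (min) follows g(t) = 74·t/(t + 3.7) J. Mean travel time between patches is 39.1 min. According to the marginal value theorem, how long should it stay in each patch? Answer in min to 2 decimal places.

By the marginal value theorem, leave when the instantaneous gain rate g'(t) equals the habitat-wide average g(t)/(T + t).
g'(t) = 74·3.7/(t + 3.7)². Setting 74·3.7/(t+3.7)² = 74t/[(t+3.7)(39.1+t)] gives 3.7(39.1+t) = t(t+3.7), so t² = 3.7×39.1 = 144.7.
t* = √144.7 = 12.03 min.

12.03 min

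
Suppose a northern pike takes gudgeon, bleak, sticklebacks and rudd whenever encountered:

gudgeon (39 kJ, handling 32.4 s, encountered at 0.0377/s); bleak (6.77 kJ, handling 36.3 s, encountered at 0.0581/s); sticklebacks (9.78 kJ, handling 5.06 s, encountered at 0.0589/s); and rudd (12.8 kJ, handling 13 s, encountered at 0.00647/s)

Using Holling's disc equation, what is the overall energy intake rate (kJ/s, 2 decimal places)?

0.54 kJ/s

R = Σλ_iE_i / (1 + Σλ_ih_i)
Numerator: 0.0377×39 + 0.0581×6.77 + 0.0589×9.78 + 0.00647×12.8 = 2.522
Denominator: 1 + 0.0377×32.4 + 0.0581×36.3 + 0.0589×5.06 + 0.00647×13 = 4.713
R = 2.522/4.713 = 0.5353 kJ/s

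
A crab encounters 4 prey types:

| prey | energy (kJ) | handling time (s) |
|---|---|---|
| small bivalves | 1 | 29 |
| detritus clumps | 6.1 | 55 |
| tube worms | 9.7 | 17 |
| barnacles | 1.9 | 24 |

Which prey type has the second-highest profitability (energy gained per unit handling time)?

In descending order of E/h:
tube worms: 9.7/17 = 0.571 kJ/s
detritus clumps: 6.1/55 = 0.111 kJ/s
barnacles: 1.9/24 = 0.0792 kJ/s
small bivalves: 1/29 = 0.0345 kJ/s

detritus clumps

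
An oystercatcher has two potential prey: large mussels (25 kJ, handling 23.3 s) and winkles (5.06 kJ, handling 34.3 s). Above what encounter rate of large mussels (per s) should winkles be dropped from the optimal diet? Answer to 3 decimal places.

At the threshold, the rate on large mussels alone equals the profitability of winkles: λ·25/(1 + λ·23.3) = 5.06/34.3 = 0.1475.
Rearranging, λ(25 − 0.1475×23.3) = 0.1475, so λ = 0.1475/21.56 = 0.006842 per s.

0.007 per s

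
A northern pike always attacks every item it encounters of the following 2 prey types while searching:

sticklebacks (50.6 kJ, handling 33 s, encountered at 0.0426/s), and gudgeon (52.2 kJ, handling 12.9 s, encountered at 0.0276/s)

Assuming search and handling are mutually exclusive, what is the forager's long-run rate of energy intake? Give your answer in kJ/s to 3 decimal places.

R = Σλ_iE_i / (1 + Σλ_ih_i)
Numerator: 0.0426×50.6 + 0.0276×52.2 = 3.596
Denominator: 1 + 0.0426×33 + 0.0276×12.9 = 2.762
R = 3.596/2.762 = 1.302 kJ/s

1.302 kJ/s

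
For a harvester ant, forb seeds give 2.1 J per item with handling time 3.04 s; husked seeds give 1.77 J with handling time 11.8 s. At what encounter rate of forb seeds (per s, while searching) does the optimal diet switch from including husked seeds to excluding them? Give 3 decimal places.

0.091 per s

At the threshold, the rate on forb seeds alone equals the profitability of husked seeds: λ·2.1/(1 + λ·3.04) = 1.77/11.8 = 0.15.
Rearranging, λ(2.1 − 0.15×3.04) = 0.15, so λ = 0.15/1.644 = 0.09124 per s.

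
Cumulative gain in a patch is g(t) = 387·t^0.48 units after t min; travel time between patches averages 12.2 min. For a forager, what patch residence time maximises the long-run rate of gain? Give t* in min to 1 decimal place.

By the marginal value theorem, leave when the instantaneous gain rate g'(t) equals the habitat-wide average g(t)/(T + t).
g'(t) = 0.48·387·t^-0.52. Setting 0.48·387·t^-0.52 = 387·t^0.48/(12.2+t) gives 0.48(12.2+t) = t, so 0.52·t = 0.48×12.2.
t* = 0.48×12.2/0.52 = 11.26 min.

11.3 min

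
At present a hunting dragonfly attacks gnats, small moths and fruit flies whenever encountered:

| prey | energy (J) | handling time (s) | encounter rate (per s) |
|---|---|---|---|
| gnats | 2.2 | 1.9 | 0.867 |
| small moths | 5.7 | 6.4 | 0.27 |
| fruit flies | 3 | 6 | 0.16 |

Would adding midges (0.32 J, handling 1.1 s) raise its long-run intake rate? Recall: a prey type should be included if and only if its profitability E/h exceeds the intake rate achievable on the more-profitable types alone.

Current rate: (0.867×2.2 + 0.27×5.7 + 0.16×3)/(1 + 0.867×1.9 + 0.27×6.4 + 0.16×6) = 0.7359 J/s.
Profitability of midges: 0.32/1.1 = 0.2909 J/s.
0.2909 < 0.7359, so adding midges would lower the average — exclude it.

No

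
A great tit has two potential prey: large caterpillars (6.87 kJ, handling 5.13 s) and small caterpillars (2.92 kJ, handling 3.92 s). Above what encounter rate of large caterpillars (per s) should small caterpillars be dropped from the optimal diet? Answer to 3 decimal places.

Drop small caterpillars once their profitability E₂/h₂ falls below the rate achievable on large caterpillars alone: E₂/h₂ = λE₁/(1 + λh₁).
Solve for λ: λE₁h₂ = E₂(1 + λh₁) → λ(E₁h₂ − E₂h₁) = E₂ → λ = E₂/(E₁h₂ − E₂h₁).
λ = 2.92/(6.87×3.92 − 2.92×5.13) = 2.92/11.95 = 0.2443 per s.

0.244 per s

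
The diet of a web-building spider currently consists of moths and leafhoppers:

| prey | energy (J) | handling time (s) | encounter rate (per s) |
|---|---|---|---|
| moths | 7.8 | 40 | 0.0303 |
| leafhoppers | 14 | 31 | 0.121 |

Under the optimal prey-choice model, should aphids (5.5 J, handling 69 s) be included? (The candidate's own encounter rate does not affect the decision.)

Current rate: (0.0303×7.8 + 0.121×14)/(1 + 0.0303×40 + 0.121×31) = 0.3237 J/s.
Profitability of aphids: 5.5/69 = 0.07971 J/s.
0.07971 < 0.3237, so adding aphids would lower the average — exclude it.

No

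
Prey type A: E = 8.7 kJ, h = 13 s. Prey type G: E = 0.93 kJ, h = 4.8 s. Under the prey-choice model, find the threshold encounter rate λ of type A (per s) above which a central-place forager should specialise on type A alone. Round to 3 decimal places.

Drop type G once their profitability E₂/h₂ falls below the rate achievable on type A alone: E₂/h₂ = λE₁/(1 + λh₁).
Solve for λ: λE₁h₂ = E₂(1 + λh₁) → λ(E₁h₂ − E₂h₁) = E₂ → λ = E₂/(E₁h₂ − E₂h₁).
λ = 0.93/(8.7×4.8 − 0.93×13) = 0.93/29.67 = 0.03134 per s.

0.031 per s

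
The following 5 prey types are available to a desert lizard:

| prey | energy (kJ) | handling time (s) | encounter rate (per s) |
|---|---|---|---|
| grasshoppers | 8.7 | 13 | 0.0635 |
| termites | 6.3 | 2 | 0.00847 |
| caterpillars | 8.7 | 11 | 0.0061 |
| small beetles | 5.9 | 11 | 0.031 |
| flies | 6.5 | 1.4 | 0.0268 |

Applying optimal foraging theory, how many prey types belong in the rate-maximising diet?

Profitabilities (E/h, kJ/s): flies 4.64, termites 3.15, caterpillars 0.791, grasshoppers 0.669, small beetles 0.536. Add prey in this order while the next type's profitability exceeds the intake rate on those already taken.
Rate on top 1: 0.1679. termites: 3.15 > 0.1679 → include.
Rate on top 2: 0.2158. caterpillars: 0.791 > 0.2158 → include.
Rate on top 3: 0.2502. grasshoppers: 0.669 > 0.2502 → include.
Rate on top 4: 0.4279. small beetles: 0.536 > 0.4279 → include.
Optimal diet: flies, termites, caterpillars, grasshoppers, small beetles — 5 of 5 types.

5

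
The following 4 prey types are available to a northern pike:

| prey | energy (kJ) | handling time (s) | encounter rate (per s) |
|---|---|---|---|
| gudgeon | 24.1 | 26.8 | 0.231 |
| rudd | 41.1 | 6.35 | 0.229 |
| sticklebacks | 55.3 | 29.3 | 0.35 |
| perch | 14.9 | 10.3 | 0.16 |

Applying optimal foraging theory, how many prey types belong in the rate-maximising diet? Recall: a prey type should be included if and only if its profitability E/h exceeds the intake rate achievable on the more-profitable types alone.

Rank by E/h (kJ/s): rudd 6.47, sticklebacks 1.89, perch 1.45, gudgeon 0.899. Include each in turn until the next type's E/h falls below the running intake rate.
Rate on top 1: 3.835. sticklebacks: 1.89 < 3.835 → exclude; stop.
Optimal diet: rudd — 1 of 4 types.

1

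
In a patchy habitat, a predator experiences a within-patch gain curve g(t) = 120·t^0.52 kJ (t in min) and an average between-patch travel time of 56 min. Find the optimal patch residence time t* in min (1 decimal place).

60.7 min

By the marginal value theorem, leave when the instantaneous gain rate g'(t) equals the habitat-wide average g(t)/(T + t).
g'(t) = 0.52·120·t^-0.48. Setting 0.52·120·t^-0.48 = 120·t^0.52/(56+t) gives 0.52(56+t) = t, so 0.48·t = 0.52×56.
t* = 0.52×56/0.48 = 60.67 min.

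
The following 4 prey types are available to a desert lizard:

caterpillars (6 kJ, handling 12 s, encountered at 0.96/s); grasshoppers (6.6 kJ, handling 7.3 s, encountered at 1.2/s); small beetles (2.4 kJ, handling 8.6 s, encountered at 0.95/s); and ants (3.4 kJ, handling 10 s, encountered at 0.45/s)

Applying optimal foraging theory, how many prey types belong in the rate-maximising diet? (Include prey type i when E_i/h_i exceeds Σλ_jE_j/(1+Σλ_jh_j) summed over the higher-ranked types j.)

E/h in descending order: grasshoppers 0.904, caterpillars 0.5, ants 0.34, small beetles 0.279 kJ/s. The optimal diet is the largest prefix of this list for which every included type satisfies E_i/h_i > R on the types above it.
Rate on top 1: 0.8115. caterpillars: 0.5 < 0.8115 → exclude; stop.
Optimal diet: grasshoppers — 1 of 4 types.

1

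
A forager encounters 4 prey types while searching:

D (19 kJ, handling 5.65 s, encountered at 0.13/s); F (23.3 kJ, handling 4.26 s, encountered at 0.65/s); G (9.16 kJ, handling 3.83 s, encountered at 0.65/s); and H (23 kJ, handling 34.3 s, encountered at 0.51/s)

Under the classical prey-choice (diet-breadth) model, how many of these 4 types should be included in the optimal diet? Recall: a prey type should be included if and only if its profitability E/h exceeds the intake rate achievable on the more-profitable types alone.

E/h in descending order: F 5.47, D 3.36, G 2.39, H 0.671 kJ/s. The optimal diet is the largest prefix of this list for which every included type satisfies E_i/h_i > R on the types above it.
Rate on top 1: 4.018. D: 3.36 < 4.018 → exclude; stop.
Optimal diet: F — 1 of 4 types.

1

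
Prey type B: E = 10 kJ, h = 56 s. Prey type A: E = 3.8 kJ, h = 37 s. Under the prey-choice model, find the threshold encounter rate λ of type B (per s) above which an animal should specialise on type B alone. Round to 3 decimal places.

0.024 per s

Drop type A once their profitability E₂/h₂ falls below the rate achievable on type B alone: E₂/h₂ = λE₁/(1 + λh₁).
Solve for λ: λE₁h₂ = E₂(1 + λh₁) → λ(E₁h₂ − E₂h₁) = E₂ → λ = E₂/(E₁h₂ − E₂h₁).
λ = 3.8/(10×37 − 3.8×56) = 3.8/157.2 = 0.02417 per s.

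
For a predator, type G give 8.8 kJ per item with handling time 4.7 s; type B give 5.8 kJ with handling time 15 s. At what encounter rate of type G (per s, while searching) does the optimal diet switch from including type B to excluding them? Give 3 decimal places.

Drop type B once their profitability E₂/h₂ falls below the rate achievable on type G alone: E₂/h₂ = λE₁/(1 + λh₁).
Solve for λ: λE₁h₂ = E₂(1 + λh₁) → λ(E₁h₂ − E₂h₁) = E₂ → λ = E₂/(E₁h₂ − E₂h₁).
λ = 5.8/(8.8×15 − 5.8×4.7) = 5.8/104.7 = 0.05538 per s.

0.055 per s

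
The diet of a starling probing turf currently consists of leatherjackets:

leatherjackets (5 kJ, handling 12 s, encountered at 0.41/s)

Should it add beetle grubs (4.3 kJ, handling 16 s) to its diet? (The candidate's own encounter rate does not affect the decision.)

Intake rate on the current diet: R = (0.41×5) / (1 + 0.41×12) = 2.05/5.92 = 0.3463 kJ/s.
Profitability of beetle grubs: 4.3/16 = 0.2687 kJ/s.
0.2687 < 0.3463, so adding beetle grubs would lower the average — exclude it.

No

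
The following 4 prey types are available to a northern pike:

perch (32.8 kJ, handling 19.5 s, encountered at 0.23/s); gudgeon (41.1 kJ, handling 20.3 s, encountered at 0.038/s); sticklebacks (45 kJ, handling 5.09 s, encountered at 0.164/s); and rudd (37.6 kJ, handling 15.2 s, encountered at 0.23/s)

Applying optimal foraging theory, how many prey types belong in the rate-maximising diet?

1

Profitabilities (E/h, kJ/s): sticklebacks 8.84, rudd 2.47, gudgeon 2.02, perch 1.68. Add prey in this order while the next type's profitability exceeds the intake rate on those already taken.
Rate on top 1: 4.022. rudd: 2.47 < 4.022 → exclude; stop.
Optimal diet: sticklebacks — 1 of 4 types.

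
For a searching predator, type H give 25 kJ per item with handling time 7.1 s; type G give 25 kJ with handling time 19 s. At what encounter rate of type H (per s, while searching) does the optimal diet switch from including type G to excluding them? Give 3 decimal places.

Drop type G once their profitability E₂/h₂ falls below the rate achievable on type H alone: E₂/h₂ = λE₁/(1 + λh₁).
Solve for λ: λE₁h₂ = E₂(1 + λh₁) → λ(E₁h₂ − E₂h₁) = E₂ → λ = E₂/(E₁h₂ − E₂h₁).
λ = 25/(25×19 − 25×7.1) = 25/297.5 = 0.08403 per s.

0.084 per s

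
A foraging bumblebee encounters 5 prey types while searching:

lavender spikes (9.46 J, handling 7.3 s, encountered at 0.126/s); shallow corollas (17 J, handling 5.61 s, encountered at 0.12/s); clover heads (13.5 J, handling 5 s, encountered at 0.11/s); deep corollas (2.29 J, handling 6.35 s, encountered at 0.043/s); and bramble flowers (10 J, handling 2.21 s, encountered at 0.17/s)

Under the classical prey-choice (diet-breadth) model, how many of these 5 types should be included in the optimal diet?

E/h in descending order: bramble flowers 4.52, shallow corollas 3.03, clover heads 2.7, lavender spikes 1.3, deep corollas 0.361 J/s. The optimal diet is the largest prefix of this list for which every included type satisfies E_i/h_i > R on the types above it.
Rate on top 1: 1.236. shallow corollas: 3.03 > 1.236 → include.
Rate on top 2: 1.825. clover heads: 2.7 > 1.825 → include.
Rate on top 3: 2.01. lavender spikes: 1.3 < 2.01 → exclude; stop.
Optimal diet: bramble flowers, shallow corollas, clover heads — 3 of 5 types.

3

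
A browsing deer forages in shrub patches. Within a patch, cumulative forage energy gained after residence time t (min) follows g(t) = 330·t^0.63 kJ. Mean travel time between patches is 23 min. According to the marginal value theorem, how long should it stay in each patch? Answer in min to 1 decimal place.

39.2 min

Optimal t* satisfies g'(t*) = g(t*)/(T + t*).
g'(t) = 0.63·330·t^-0.37. Setting 0.63·330·t^-0.37 = 330·t^0.63/(23+t) gives 0.63(23+t) = t, so 0.37·t = 0.63×23.
t* = 0.63×23/0.37 = 39.16 min.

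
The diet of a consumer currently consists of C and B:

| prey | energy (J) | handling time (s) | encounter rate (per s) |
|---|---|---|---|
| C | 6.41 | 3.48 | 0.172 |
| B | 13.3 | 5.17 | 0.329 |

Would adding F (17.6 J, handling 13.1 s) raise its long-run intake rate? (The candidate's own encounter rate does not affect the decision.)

No

On C and B alone, R = ΣλE/(1+Σλh) = 5.478/3.299 = 1.66 J/s.
Profitability of F: 17.6/13.1 = 1.344 J/s.
Since 1.344 < R, time spent handling F is better spent searching.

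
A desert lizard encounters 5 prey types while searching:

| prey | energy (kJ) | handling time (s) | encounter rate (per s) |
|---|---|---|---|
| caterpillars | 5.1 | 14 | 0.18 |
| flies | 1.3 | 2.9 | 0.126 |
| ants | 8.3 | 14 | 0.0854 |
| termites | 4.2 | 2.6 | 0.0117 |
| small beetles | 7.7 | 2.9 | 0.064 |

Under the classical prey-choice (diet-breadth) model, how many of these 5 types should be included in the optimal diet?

3

Profitabilities (E/h, kJ/s): small beetles 2.66, termites 1.62, ants 0.593, flies 0.448, caterpillars 0.364. Add prey in this order while the next type's profitability exceeds the intake rate on those already taken.
Rate on top 1: 0.4157. termites: 1.62 > 0.4157 → include.
Rate on top 2: 0.4457. ants: 0.593 > 0.4457 → include.
Rate on top 3: 0.5186. flies: 0.448 < 0.5186 → exclude; stop.
Optimal diet: small beetles, termites, ants — 3 of 5 types.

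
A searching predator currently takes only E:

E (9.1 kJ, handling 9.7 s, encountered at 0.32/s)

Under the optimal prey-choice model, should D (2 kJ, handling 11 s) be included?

Current rate: (0.32×9.1)/(1 + 0.32×9.7) = 0.7096 kJ/s.
Profitability of D: 2/11 = 0.1818 kJ/s.
0.1818 < 0.7096, so adding D would lower the average — exclude it.

No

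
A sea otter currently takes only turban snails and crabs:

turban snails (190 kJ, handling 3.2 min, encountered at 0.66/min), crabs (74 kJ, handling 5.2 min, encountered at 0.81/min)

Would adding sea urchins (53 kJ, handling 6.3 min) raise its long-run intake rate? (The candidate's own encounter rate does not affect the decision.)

No

On turban snails and crabs alone, R = ΣλE/(1+Σλh) = 185.3/7.324 = 25.31 kJ/min.
Profitability of sea urchins: 53/6.3 = 8.413 kJ/min.
Since 8.413 < R, time spent handling sea urchins is better spent searching.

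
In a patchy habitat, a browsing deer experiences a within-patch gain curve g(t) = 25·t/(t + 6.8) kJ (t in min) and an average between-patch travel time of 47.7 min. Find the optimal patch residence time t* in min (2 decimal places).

18.01 min

By the marginal value theorem, leave when the instantaneous gain rate g'(t) equals the habitat-wide average g(t)/(T + t).
g'(t) = 25·6.8/(t + 6.8)². Setting 25·6.8/(t+6.8)² = 25t/[(t+6.8)(47.7+t)] gives 6.8(47.7+t) = t(t+6.8), so t² = 6.8×47.7 = 324.4.
t* = √324.4 = 18.01 min.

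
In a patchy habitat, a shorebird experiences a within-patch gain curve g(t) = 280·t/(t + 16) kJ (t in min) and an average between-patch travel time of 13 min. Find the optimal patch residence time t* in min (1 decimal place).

14.4 min

Optimal t* satisfies g'(t*) = g(t*)/(T + t*).
g'(t) = 280·16/(t + 16)². Setting 280·16/(t+16)² = 280t/[(t+16)(13+t)] gives 16(13+t) = t(t+16), so t² = 16×13 = 208.
t* = √208 = 14.42 min.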